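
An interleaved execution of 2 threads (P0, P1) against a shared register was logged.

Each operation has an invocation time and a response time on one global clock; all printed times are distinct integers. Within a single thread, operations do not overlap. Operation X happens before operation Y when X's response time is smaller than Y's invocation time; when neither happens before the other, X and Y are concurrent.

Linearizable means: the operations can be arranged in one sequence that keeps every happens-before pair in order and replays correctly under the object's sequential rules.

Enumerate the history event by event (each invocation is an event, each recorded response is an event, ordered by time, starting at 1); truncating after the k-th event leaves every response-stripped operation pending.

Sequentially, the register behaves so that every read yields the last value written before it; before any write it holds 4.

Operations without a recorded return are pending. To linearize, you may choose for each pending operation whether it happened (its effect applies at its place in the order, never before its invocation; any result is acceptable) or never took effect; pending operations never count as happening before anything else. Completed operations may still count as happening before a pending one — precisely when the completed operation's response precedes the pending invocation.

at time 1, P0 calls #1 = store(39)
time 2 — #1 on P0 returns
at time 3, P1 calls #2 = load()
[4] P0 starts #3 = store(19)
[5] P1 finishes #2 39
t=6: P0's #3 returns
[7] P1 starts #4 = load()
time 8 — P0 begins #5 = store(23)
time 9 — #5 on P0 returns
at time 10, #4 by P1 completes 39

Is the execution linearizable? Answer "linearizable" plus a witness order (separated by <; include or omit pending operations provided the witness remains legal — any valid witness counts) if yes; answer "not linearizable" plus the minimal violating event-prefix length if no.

not linearizable — minimal violating prefix: 10 events

the violation lands at event 10, #4's response at time 10: events 1..9 linearize, events 1..10 do not
no legal order exists: 4 real-time-consistent candidates over 5 completed register operations, all rejected
sample order #1, #2, #3, #4, #5 stalls at step 4 — #4 load() → 39 has no legal effect
sample order #1, #2, #3, #5, #4 stalls at step 5 — #4 load() → 39 has no legal effect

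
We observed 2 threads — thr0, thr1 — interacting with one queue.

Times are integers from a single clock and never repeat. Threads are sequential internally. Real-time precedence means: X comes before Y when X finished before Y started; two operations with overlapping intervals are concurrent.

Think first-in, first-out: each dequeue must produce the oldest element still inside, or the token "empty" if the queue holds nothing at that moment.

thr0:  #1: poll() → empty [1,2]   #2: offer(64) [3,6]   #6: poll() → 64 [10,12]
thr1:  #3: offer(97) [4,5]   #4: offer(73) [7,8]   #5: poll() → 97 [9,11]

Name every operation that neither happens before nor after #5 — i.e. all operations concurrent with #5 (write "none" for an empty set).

#5 spans [9,11]: anything still running between times 9 and 11 counts as concurrent
#1 [1,2]: before
#2 [3,6]: before
#3 [4,5]: before
#4 [7,8]: before
#6 [10,12]: concurrent

#6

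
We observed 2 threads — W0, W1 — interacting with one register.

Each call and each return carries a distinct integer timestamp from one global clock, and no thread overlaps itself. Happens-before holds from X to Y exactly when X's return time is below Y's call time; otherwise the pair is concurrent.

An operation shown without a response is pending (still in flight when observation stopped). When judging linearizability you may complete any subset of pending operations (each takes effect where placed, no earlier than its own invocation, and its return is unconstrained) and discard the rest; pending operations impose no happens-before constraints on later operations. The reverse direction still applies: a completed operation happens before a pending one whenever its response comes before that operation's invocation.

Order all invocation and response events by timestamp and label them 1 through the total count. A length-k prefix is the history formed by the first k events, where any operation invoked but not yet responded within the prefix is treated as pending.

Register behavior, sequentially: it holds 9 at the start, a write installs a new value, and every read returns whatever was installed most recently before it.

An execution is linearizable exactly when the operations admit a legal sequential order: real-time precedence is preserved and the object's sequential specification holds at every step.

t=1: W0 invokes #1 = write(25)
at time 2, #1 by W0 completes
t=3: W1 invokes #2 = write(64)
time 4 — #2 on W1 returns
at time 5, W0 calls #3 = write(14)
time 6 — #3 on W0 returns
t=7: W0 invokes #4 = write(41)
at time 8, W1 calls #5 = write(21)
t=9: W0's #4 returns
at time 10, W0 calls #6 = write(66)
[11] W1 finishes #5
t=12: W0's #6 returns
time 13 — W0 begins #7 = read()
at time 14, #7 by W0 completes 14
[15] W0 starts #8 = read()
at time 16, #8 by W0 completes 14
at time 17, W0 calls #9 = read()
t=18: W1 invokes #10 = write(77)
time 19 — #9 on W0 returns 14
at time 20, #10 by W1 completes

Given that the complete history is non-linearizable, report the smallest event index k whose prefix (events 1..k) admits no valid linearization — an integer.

events 1..13 are linearizable; a witness order is #1, #2, #3, #4, #5, #6:
after step 1 (#1 write(25)): value 25
after step 2 (#2 write(64)): value 64
after step 3 (#3 write(14)): value 14
after step 4 (#4 write(41)): value 41
after step 5 (#5 write(21)): value 21
after step 6 (#6 write(66)): value 66
once event 14 joins (#7's response, time 14), exhaustive search finds no witness
for example #1, #2, #3, #4, #5, #6, #7 fails at step 7: #7 read() → 14 is not legal there
for example #1, #2, #3, #4, #6, #5, #7 fails at step 7: #7 read() → 14 is not legal there

14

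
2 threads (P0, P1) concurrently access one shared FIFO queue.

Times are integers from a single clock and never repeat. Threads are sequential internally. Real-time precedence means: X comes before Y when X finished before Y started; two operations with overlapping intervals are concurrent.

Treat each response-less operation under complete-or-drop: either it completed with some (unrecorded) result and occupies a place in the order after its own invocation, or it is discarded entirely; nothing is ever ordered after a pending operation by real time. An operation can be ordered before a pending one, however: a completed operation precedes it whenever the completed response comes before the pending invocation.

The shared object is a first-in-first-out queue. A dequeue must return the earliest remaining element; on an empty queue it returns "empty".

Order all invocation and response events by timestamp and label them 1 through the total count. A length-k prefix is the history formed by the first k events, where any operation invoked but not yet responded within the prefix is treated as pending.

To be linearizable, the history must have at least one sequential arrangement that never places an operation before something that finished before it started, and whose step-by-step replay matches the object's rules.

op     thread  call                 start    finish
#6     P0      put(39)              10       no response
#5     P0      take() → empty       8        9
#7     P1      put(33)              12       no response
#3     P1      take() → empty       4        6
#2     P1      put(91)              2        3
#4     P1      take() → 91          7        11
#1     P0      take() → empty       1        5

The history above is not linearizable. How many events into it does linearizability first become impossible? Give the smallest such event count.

one valid order for events 1..5 is #1, #2:
after step 1 (#1 take() → empty): queue <>
after step 2 (#2 put(91)): queue <91>
once event 6 joins (#3's response, time 6), exhaustive search finds no witness
one such order, #1, #2, #3, breaks at step 3 where #3 take() → empty is illegal
one such order, #2, #1, #3, breaks at step 2 where #1 take() → empty is illegal

6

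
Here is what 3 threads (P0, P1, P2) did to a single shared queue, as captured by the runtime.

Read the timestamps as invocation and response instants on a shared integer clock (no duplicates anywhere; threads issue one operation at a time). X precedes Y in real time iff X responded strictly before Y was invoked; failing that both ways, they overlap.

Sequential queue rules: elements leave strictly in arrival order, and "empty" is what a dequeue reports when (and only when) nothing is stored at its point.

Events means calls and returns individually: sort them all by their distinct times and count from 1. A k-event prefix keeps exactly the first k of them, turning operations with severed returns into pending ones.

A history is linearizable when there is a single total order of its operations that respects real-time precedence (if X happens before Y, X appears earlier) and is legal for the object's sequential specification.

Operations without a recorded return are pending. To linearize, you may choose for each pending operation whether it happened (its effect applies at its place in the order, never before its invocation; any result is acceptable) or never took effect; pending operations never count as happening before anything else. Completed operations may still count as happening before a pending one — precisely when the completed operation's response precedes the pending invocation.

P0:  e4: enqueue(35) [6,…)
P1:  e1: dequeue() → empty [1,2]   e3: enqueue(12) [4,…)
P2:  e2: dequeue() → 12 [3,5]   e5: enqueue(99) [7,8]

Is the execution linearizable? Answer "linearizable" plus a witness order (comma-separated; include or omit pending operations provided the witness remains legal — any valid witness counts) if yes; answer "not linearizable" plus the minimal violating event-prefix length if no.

linearizable — witness: e1, e3, e2, e4, e5

after step 1 (e1 dequeue() → empty): queue <>
after step 2 (e3 enqueue(12) (pending, included)): queue <12>
after step 3 (e2 dequeue() → 12): queue <>
after step 4 (e4 enqueue(35) (pending, included)): queue <35>
after step 5 (e5 enqueue(99)): queue <35,99>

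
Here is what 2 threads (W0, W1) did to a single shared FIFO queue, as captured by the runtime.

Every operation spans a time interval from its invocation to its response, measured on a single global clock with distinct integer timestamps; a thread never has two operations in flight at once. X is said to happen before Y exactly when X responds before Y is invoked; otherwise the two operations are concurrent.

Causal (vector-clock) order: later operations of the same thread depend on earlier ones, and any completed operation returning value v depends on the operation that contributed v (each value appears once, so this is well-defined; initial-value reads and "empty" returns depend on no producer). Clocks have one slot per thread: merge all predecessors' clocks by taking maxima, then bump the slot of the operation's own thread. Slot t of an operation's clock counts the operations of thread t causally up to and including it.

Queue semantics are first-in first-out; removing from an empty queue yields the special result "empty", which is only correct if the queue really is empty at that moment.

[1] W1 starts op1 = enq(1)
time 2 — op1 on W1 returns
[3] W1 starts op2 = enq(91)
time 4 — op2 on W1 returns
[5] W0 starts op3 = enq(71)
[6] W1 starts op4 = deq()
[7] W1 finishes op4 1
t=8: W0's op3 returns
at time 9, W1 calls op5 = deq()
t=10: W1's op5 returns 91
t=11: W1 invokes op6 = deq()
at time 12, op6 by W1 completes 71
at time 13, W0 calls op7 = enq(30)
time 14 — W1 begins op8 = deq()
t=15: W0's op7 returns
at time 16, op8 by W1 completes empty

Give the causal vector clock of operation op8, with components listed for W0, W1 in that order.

(1, 6)

op1, invoked 1, has no incoming edges; only W1's bump applies → (0, 1)
op3, invoked 5, has no incoming edges; only W0's bump applies → (1, 0)
op2 (invocation 3): componentwise max over VC(op1)=(0, 1), +1 at W1, giving (0, 2)
op7 (invocation 13): componentwise max over VC(op3)=(1, 0), +1 at W0, giving (2, 0)
op4 (invocation 6): componentwise max over VC(op1)=(0, 1), VC(op2)=(0, 2), +1 at W1, giving (0, 3)
op5 (invocation 9): componentwise max over VC(op2)=(0, 2), VC(op4)=(0, 3), +1 at W1, giving (0, 4)
op6 (invocation 11): componentwise max over VC(op3)=(1, 0), VC(op5)=(0, 4), +1 at W1, giving (1, 5)
op8 (invocation 14): componentwise max over VC(op6)=(1, 5), +1 at W1, giving (1, 6)
target: VC(op8) = (1, 6)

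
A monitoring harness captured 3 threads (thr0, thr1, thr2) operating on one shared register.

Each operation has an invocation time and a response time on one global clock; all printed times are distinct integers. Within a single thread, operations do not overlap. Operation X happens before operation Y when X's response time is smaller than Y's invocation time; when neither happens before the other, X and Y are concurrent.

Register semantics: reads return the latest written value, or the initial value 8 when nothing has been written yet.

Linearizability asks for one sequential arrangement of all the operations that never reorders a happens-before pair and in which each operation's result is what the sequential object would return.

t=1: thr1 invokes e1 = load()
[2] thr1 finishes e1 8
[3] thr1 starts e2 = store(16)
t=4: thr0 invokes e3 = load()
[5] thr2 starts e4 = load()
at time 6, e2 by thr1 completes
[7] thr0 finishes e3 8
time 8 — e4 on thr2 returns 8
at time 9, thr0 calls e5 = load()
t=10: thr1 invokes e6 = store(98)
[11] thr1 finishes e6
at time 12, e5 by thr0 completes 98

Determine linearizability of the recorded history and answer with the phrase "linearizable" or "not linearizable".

linearizable

witness order: e1, e3, e4, e2, e6, e5
1. e1 load() → 8, leaving value 8
2. e3 load() → 8, leaving value 8
3. e4 load() → 8, leaving value 8
4. e2 store(16), leaving value 16
5. e6 store(98), leaving value 98
6. e5 load() → 98, leaving value 98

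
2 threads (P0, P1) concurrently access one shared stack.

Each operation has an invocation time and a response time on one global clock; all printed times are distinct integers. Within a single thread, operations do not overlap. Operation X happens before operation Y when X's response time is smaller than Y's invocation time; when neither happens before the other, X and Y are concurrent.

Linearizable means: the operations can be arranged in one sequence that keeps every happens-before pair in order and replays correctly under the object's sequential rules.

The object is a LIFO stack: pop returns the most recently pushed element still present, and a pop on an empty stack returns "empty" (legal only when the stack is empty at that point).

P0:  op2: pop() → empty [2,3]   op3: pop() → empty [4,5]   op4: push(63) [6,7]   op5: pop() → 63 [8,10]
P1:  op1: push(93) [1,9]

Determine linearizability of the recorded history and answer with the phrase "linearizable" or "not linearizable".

a witness: op2, op3, op1, op4, op5
after step 1 (op2 pop() → empty): stack <>
after step 2 (op3 pop() → empty): stack <>
after step 3 (op1 push(93)): stack <93>
after step 4 (op4 push(63)): stack <93,63>
after step 5 (op5 pop() → 63): stack <93>

linearizable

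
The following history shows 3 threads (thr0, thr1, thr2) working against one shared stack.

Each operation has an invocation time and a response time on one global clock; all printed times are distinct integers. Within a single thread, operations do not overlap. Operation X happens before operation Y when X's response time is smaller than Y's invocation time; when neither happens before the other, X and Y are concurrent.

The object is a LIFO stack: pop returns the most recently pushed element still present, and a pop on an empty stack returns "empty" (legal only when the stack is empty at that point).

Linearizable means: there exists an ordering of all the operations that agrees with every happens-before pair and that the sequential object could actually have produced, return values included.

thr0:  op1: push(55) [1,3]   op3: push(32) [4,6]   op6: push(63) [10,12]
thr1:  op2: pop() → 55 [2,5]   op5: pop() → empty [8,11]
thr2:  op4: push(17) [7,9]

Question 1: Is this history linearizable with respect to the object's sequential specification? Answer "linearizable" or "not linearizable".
not linearizable

the violation lands at event 11, op5's response at time 11: events 1..10 linearize, events 1..11 do not
checked exhaustively: 6 real-time-consistent orders of 5 completed operations, zero legal stack replays
no escape via the 1 pending operation (op6): every completion choice fails
for example op1, op2, op3, op4, op5 (pending dropped) fails at step 5: op5 pop() → empty is not legal there
for example op1, op2, op3, op5, op4 (pending dropped) fails at step 4: op5 pop() → empty is not legal there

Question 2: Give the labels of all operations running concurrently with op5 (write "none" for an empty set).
Answer: op4, op6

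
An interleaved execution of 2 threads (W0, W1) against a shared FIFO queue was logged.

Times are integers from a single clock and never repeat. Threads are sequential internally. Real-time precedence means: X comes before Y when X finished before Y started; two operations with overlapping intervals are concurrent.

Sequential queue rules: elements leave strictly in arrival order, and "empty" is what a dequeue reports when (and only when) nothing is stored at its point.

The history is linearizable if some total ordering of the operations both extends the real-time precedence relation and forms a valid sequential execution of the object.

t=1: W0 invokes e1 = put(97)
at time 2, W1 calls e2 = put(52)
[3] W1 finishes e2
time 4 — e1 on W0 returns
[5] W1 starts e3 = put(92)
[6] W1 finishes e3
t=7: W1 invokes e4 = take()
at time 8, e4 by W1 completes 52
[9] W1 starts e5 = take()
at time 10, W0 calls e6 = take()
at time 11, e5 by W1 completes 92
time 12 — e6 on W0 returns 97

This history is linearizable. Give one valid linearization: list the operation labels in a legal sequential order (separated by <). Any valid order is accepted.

e2 < e1 < e3 < e4 < e6 < e5

after step 1 (e2 put(52)): queue <52>
after step 2 (e1 put(97)): queue <52,97>
after step 3 (e3 put(92)): queue <52,97,92>
after step 4 (e4 take() → 52): queue <97,92>
after step 5 (e6 take() → 97): queue <92>
after step 6 (e5 take() → 92): queue <>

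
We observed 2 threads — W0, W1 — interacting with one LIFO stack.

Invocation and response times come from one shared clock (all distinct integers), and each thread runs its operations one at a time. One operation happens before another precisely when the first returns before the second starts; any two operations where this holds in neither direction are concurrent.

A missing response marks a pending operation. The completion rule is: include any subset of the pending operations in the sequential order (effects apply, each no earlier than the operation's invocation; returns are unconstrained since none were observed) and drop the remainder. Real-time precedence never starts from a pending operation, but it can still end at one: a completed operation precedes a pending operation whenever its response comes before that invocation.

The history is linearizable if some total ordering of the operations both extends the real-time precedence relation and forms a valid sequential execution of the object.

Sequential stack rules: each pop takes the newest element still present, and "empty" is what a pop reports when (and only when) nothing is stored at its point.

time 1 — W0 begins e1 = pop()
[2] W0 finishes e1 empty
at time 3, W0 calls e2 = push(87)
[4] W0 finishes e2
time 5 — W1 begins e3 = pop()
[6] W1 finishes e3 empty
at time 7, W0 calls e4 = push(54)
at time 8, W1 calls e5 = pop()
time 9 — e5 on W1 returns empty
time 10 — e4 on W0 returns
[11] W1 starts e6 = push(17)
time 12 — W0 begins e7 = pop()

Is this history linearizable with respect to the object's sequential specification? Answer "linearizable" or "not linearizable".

not linearizable

the violation lands at event 6, e3's response at time 6: events 1..5 linearize, events 1..6 do not
the completed operations (3 total) allow one real-time order; the LIFO stack replay rejects it
sample order e1, e2, e3 stalls at step 3 — e3 pop() → empty has no legal effect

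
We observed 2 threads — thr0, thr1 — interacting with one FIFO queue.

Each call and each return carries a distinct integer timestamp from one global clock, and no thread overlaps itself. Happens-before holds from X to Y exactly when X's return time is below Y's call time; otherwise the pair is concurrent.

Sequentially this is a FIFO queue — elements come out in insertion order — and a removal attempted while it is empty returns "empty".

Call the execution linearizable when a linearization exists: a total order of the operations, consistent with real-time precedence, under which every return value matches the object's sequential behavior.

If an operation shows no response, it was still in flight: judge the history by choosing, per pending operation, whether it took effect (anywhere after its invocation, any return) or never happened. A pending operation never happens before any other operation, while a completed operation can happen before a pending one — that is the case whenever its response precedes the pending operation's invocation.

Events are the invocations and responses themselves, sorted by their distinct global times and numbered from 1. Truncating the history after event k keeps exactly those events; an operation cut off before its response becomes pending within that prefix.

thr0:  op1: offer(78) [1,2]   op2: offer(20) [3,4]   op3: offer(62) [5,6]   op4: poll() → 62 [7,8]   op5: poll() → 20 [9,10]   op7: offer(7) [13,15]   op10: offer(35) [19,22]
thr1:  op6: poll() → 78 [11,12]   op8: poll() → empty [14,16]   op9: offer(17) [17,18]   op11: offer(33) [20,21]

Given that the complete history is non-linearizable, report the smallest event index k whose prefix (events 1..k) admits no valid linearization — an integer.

events 1..7 are still linearizable — one witness is op1, op2, op3:
1. op1 offer(78), leaving queue <78>
2. op2 offer(20), leaving queue <78,20>
3. op3 offer(62), leaving queue <78,20,62>
event 8 — op4's response, time 8 — after it, nothing linearizes
one such order, op1, op2, op3, op4, breaks at step 4 where op4 poll() → 62 is illegal

8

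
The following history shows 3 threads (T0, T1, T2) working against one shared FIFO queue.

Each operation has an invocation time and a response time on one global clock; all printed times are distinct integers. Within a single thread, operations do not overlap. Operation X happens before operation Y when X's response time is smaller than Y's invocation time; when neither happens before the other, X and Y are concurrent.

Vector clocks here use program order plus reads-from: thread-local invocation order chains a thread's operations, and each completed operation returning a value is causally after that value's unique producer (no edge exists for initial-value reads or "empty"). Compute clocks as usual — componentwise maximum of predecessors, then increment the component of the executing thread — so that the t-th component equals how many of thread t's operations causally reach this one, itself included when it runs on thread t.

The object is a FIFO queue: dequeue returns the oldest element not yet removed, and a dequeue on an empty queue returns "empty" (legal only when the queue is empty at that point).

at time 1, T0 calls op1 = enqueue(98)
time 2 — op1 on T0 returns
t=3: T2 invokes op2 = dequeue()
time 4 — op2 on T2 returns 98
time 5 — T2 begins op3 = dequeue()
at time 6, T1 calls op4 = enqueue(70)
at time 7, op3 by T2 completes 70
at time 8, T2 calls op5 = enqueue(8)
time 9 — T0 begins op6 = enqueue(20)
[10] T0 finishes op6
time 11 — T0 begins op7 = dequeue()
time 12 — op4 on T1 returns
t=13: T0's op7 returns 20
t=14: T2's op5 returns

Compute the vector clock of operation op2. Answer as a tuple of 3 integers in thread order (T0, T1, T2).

invoked at 6, op4 has no predecessors; its own T1 bump gives (0, 1, 0)
invoked at 1, op1 has no predecessors; its own T0 bump gives (1, 0, 0)
from VC(op1)=(1, 0, 0), op2 (invoked 3) maxes components and bumps T2 → (1, 0, 1)
from VC(op1)=(1, 0, 0), op6 (invoked 9) maxes components and bumps T0 → (2, 0, 0)
from VC(op6)=(2, 0, 0), op7 (invoked 11) maxes components and bumps T0 → (3, 0, 0)
from VC(op2)=(1, 0, 1), VC(op4)=(0, 1, 0), op3 (invoked 5) maxes components and bumps T2 → (1, 1, 2)
from VC(op3)=(1, 1, 2), op5 (invoked 8) maxes components and bumps T2 → (1, 1, 3)
target: VC(op2) = (1, 0, 1)

(1, 0, 1)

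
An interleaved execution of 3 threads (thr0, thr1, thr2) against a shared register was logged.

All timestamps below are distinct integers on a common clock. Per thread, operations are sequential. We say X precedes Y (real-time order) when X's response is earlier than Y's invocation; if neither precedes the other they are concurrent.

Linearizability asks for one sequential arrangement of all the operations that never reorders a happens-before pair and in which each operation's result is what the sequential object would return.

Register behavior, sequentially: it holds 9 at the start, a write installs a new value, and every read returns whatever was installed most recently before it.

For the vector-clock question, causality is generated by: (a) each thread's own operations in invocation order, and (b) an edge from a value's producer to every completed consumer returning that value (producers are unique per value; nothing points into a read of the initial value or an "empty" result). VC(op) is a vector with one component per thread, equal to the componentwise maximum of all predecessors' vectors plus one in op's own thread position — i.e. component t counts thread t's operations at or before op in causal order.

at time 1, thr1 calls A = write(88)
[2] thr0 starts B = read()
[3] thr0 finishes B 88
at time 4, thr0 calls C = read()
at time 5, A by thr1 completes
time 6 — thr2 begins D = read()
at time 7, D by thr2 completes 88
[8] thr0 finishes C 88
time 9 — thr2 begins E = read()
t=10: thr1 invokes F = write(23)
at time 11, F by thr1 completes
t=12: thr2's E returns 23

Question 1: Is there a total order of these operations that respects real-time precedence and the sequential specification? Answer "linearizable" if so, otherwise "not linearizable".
linearizable

one valid linearization: A, B, C, D, F, E
after step 1 (A write(88)): value 88
after step 2 (B read() → 88): value 88
after step 3 (C read() → 88): value 88
after step 4 (D read() → 88): value 88
after step 5 (F write(23)): value 23
after step 6 (E read() → 23): value 23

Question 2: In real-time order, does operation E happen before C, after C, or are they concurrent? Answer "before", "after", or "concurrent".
after

E spans [9,12], C spans [4,8]
resp(C)=8 < inv(E)=9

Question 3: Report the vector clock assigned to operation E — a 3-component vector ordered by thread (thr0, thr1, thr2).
(0, 2, 2)

root op A, invoked 1: fresh clock plus thr1's own tick → (0, 1, 0)
invoked at 6, D merges VC(A)=(0, 1, 0) and bumps thr2's slot → (0, 1, 1)
invoked at 10, F merges VC(A)=(0, 1, 0) and bumps thr1's slot → (0, 2, 0)
invoked at 2, B merges VC(A)=(0, 1, 0) and bumps thr0's slot → (1, 1, 0)
invoked at 4, C merges VC(A)=(0, 1, 0), VC(B)=(1, 1, 0) and bumps thr0's slot → (2, 1, 0)
invoked at 9, E merges VC(D)=(0, 1, 1), VC(F)=(0, 2, 0) and bumps thr2's slot → (0, 2, 2)
target: VC(E) = (0, 2, 2)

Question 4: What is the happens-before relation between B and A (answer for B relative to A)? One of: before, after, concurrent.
concurrent

B spans [2,3], A spans [1,5]
the intervals overlap in both directions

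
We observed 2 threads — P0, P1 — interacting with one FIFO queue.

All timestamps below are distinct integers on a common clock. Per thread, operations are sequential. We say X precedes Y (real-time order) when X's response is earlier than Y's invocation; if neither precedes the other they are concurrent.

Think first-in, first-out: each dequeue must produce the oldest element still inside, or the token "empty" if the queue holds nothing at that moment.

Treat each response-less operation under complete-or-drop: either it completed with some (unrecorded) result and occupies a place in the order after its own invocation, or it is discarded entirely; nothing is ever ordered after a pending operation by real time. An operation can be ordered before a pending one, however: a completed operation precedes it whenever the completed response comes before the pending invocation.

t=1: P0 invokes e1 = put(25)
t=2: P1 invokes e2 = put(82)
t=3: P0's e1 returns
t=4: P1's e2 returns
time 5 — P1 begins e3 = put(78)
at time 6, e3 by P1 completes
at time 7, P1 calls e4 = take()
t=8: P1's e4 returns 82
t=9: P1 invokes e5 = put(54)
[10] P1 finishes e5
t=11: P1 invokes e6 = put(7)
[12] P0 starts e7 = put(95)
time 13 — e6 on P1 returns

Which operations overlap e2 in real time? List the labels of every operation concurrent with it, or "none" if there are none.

e1

e2 spans [2,4]: anything still running between times 2 and 4 counts as concurrent
e1 [1,3]: concurrent
e3 [5,6]: after
e4 [7,8]: after
e5 [9,10]: after
e6 [11,13]: after
e7 [12,…): after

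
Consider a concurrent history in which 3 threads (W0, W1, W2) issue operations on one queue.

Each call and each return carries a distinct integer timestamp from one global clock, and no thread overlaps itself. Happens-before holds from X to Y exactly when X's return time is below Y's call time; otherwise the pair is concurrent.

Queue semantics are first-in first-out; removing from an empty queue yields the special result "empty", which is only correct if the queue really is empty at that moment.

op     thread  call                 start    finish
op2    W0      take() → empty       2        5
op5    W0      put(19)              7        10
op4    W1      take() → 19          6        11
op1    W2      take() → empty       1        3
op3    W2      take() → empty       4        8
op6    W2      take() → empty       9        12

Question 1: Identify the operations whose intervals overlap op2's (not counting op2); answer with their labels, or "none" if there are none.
op1, op3

op2 runs from 2 to 5; window-overlapping ops are concurrent
op1 [1,3]: concurrent
op3 [4,8]: concurrent
op4 [6,11]: after
op5 [7,10]: after
op6 [9,12]: after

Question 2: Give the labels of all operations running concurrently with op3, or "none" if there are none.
op2, op4, op5

op3 spans [4,8]: anything still running between times 4 and 8 counts as concurrent
op1 [1,3]: before
op2 [2,5]: concurrent
op4 [6,11]: concurrent
op5 [7,10]: concurrent
op6 [9,12]: after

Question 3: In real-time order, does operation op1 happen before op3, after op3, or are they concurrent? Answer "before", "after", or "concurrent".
before

op1 spans [1,3], op3 spans [4,8]
resp(op1)=3 < inv(op3)=4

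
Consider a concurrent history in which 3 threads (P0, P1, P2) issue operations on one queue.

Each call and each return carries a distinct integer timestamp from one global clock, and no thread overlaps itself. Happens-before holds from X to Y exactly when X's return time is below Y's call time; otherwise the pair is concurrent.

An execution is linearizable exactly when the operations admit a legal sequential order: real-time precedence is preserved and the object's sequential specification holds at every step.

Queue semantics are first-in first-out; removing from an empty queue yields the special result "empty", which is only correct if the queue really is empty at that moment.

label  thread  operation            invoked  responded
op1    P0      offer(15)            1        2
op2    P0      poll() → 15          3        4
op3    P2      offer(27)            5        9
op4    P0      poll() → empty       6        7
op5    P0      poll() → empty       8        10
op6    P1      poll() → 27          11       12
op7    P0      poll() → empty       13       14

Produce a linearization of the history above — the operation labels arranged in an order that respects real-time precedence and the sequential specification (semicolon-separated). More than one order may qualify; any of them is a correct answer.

op1; op2; op4; op5; op3; op6; op7

after step 1 (op1 offer(15)): queue <15>
after step 2 (op2 poll() → 15): queue <>
after step 3 (op4 poll() → empty): queue <>
after step 4 (op5 poll() → empty): queue <>
after step 5 (op3 offer(27)): queue <27>
after step 6 (op6 poll() → 27): queue <>
after step 7 (op7 poll() → empty): queue <>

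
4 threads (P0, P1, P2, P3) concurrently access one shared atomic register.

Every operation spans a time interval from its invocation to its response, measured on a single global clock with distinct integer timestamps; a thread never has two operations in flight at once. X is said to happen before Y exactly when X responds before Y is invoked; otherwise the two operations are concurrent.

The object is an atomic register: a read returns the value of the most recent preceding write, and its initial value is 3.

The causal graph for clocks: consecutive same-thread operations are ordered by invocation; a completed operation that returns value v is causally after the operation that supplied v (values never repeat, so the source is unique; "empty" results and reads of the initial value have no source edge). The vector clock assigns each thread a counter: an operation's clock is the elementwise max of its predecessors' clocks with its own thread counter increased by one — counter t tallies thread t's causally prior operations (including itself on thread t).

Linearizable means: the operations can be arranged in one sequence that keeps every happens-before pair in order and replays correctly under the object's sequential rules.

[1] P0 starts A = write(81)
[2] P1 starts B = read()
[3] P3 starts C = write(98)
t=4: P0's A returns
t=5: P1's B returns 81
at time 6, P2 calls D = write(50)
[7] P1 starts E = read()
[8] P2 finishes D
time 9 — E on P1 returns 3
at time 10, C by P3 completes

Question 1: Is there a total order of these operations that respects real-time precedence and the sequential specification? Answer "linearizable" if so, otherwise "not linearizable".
not linearizable

cut after 8 events: linearizable; cut after 9 events (E responds, time 9): not linearizable
every one of the 4 real-time-consistent orders over 4 completed atomic register ops fails the sequential spec
include/drop combinations of the 1 pending operation (C) were all tried; none helps
sample order A, B, D, E (pending dropped) stalls at step 4 — E read() → 3 has no legal effect
sample order A, B, E, D (pending dropped) stalls at step 3 — E read() → 3 has no legal effect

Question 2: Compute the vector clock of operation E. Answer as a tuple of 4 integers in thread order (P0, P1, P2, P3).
(1, 2, 0, 0)

root op C, invoked 3: fresh clock plus P3's own tick → (0, 0, 0, 1)
root op D, invoked 6: fresh clock plus P2's own tick → (0, 0, 1, 0)
root op A, invoked 1: fresh clock plus P0's own tick → (1, 0, 0, 0)
from VC(A)=(1, 0, 0, 0), B (invoked 2) maxes components and bumps P1 → (1, 1, 0, 0)
from VC(B)=(1, 1, 0, 0), E (invoked 7) maxes components and bumps P1 → (1, 2, 0, 0)
target: VC(E) = (1, 2, 0, 0)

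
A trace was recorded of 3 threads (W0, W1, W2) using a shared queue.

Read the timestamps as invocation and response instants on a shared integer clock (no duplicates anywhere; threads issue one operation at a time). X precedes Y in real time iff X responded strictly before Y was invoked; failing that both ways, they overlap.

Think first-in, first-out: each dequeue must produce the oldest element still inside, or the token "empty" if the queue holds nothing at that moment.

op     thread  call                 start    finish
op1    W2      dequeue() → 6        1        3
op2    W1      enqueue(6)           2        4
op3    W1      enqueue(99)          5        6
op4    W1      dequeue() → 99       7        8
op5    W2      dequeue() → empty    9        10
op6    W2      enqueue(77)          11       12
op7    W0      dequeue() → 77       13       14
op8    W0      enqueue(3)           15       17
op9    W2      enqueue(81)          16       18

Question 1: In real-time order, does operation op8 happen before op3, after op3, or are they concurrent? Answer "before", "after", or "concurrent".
after

op8 spans [15,17], op3 spans [5,6]
resp(op3)=6 < inv(op8)=15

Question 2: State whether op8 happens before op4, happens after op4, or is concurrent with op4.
after

op8 spans [15,17], op4 spans [7,8]
resp(op4)=8 < inv(op8)=15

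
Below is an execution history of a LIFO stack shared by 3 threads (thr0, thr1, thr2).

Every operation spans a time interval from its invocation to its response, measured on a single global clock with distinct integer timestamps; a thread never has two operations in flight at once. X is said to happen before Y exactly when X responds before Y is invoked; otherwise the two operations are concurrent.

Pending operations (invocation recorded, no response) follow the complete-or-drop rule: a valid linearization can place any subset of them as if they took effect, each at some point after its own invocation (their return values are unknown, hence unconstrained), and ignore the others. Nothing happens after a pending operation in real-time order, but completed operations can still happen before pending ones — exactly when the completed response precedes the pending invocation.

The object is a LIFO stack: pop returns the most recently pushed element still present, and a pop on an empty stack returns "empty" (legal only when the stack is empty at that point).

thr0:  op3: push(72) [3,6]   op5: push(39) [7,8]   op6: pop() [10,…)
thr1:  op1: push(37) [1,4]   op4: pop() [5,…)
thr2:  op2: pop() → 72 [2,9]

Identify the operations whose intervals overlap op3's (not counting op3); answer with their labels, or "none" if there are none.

op3 spans [3,6]; an op avoiding the whole window 3..6 is ordered, any other is concurrent
op1 [1,4]: concurrent
op2 [2,9]: concurrent
op4 [5,…): concurrent
op5 [7,8]: after
op6 [10,…): after

op1, op2, op4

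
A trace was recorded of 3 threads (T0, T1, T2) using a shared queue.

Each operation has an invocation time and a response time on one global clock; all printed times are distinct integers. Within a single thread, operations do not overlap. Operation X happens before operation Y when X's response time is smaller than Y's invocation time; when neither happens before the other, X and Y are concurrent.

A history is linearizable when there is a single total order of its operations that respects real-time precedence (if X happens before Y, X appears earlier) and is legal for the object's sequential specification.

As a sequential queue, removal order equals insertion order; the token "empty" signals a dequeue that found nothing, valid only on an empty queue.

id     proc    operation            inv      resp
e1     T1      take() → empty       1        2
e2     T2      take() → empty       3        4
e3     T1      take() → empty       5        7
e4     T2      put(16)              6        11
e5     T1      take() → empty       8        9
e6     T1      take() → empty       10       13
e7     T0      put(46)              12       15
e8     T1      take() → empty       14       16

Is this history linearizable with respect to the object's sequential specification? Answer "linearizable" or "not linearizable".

through event 15 a valid linearization exists; event 16 (e8 responding at time 16) ends that
8 completed operations, 11 real-time-consistent orders — every queue replay fails
for example e1, e2, e3, e4, e5, e6, e7, e8 fails at step 5: e5 take() → empty is not legal there
for example e1, e2, e3, e4, e5, e6, e8, e7 fails at step 5: e5 take() → empty is not legal there

not linearizable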